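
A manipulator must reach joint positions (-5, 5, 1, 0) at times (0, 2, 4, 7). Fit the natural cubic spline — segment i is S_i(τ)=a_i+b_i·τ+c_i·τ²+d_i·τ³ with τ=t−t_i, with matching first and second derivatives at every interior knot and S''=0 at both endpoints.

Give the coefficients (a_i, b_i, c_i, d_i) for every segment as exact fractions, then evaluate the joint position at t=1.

  seg 0: a=-5 b=395/57 c=0 d=-55/114
  seg 1: a=5 b=65/57 c=-55/19 d=151/228
  seg 2: a=1 b=-142/57 c=41/38 d=-41/342
S(1) = 55/38

Δ: Δ0=5, Δ1=-2, Δ2=-1/3
row 1: diag=8, rhs=-42; c'=1/4, d'=-21/4
row 2: denom=10−2·1/4=19/2; d'=(10−2·-21/4)/(19/2)=41/19
back: M2=41/19
back: M1=-21/4−1/4·41/19=-110/19
M: M0=0, M1=-110/19, M2=41/19, M3=0
seg 0: a=-5, c=M0/2=0, d=(M1−M0)/(6·2)=-55/114, b=Δ0−h0·(2M0+M1)/6=395/57
seg 1: a=5, c=M1/2=-55/19, d=(M2−M1)/(6·2)=151/228, b=Δ1−h1·(2M1+M2)/6=65/57
seg 2: a=1, c=M2/2=41/38, d=(M3−M2)/(6·3)=-41/342, b=Δ2−h2·(2M2+M3)/6=-142/57
t_q=1 → seg 0, τ=1; S=-5+395/57·τ+0·τ²+-55/114·τ³=55/38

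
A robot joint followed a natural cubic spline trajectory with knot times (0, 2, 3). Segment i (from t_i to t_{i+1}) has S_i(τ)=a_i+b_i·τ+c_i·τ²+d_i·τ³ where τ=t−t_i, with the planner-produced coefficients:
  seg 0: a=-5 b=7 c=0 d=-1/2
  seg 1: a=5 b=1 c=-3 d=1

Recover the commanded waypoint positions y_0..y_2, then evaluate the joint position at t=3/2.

y_0=-5 y_1=5 y_2=4
S(3/2) = 61/16

y_0 = S_0(0) = a_0 = -5
y_1 = S_1(0) = a_1 = 5
y_2 = S_1(1) = 4
t_q=3/2 is in segment 0 (τ=3/2); S_0(τ)=61/16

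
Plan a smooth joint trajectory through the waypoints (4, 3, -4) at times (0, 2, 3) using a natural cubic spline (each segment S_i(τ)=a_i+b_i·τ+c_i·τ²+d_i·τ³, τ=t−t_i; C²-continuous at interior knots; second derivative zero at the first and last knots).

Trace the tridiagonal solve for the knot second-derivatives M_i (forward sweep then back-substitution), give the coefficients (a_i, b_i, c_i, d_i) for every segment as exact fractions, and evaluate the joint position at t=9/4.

  seg 0: a=4 b=5/3 c=0 d=-13/24
  seg 1: a=3 b=-29/6 c=-13/4 d=13/12
S(9/4) = 411/256

Δ: Δ0=-1/2, Δ1=-7
row 1: diag=6, rhs=-39; c'=1/6, d'=-13/2
back: M1=-13/2
M: M0=0, M1=-13/2, M2=0
seg 0: a=4, c=M0/2=0, d=(M1−M0)/(6·2)=-13/24, b=Δ0−h0·(2M0+M1)/6=5/3
seg 1: a=3, c=M1/2=-13/4, d=(M2−M1)/(6·1)=13/12, b=Δ1−h1·(2M1+M2)/6=-29/6
t_q=9/4 → seg 1, τ=1/4; S=3+-29/6·τ+-13/4·τ²+13/12·τ³=411/256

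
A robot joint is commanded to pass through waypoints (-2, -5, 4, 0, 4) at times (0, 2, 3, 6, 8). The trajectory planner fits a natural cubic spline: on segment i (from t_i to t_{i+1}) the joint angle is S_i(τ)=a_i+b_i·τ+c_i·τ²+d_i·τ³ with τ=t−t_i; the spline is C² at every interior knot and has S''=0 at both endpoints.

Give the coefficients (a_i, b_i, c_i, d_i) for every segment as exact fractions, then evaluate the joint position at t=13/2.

Δ: Δ0=-3/2, Δ1=9, Δ2=-4/3, Δ3=2
row 1: diag=6, rhs=63; c'=1/6, d'=21/2
row 2: denom=8−1·1/6=47/6; d'=(-62−1·21/2)/(47/6)=-435/47
row 3: denom=10−3·18/47=416/47; d'=(20−3·-435/47)/(416/47)=2245/416
back: M3=2245/416
back: M2=-435/47−18/47·2245/416=-2355/208
back: M1=21/2−1/6·-2355/208=5153/416
M: M0=0, M1=5153/416, M2=-2355/208, M3=2245/416, M4=0
seg 0: a=-2, c=M0/2=0, d=(M1−M0)/(6·2)=5153/4992, b=Δ0−h0·(2M0+M1)/6=-7025/1248
seg 1: a=-5, c=M1/2=5153/832, d=(M2−M1)/(6·1)=-9863/2496, b=Δ1−h1·(2M1+M2)/6=4217/624
seg 2: a=4, c=M2/2=-2355/416, d=(M3−M2)/(6·3)=535/576, b=Δ2−h2·(2M2+M3)/6=18197/2496
seg 3: a=0, c=M3/2=2245/832, d=(M4−M3)/(6·2)=-2245/4992, b=Δ3−h3·(2M3+M4)/6=-997/624
t_q=13/2 → seg 3, τ=1/2; S=0+-997/624·τ+2245/832·τ²+-2245/4992·τ³=-2403/13312

  seg 0: a=-2 b=-7025/1248 c=0 d=5153/4992
  seg 1: a=-5 b=4217/624 c=5153/832 d=-9863/2496
  seg 2: a=4 b=18197/2496 c=-2355/416 d=535/576
  seg 3: a=0 b=-997/624 c=2245/832 d=-2245/4992
S(13/2) = -2403/13312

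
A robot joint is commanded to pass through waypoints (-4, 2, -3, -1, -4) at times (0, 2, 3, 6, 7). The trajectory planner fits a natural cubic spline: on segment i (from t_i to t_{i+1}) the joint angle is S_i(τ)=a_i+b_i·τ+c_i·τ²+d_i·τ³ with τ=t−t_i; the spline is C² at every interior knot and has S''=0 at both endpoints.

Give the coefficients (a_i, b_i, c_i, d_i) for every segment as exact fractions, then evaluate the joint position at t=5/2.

  seg 0: a=-4 b=2938/483 c=0 d=-1489/1932
  seg 1: a=2 b=-1529/483 c=-1489/322 d=385/138
  seg 2: a=-3 b=-3907/966 c=603/161 d=-2101/2898
  seg 3: a=-1 b=-554/483 c=-895/322 d=895/966
S(5/2) = -1005/2576

Δ: Δ0=3, Δ1=-5, Δ2=2/3, Δ3=-3
row 1: diag=6, rhs=-48; c'=1/6, d'=-8
row 2: denom=8−1·1/6=47/6; d'=(34−1·-8)/(47/6)=252/47
row 3: denom=8−3·18/47=322/47; d'=(-22−3·252/47)/(322/47)=-895/161
back: M3=-895/161
back: M2=252/47−18/47·-895/161=1206/161
back: M1=-8−1/6·1206/161=-1489/161
M: M0=0, M1=-1489/161, M2=1206/161, M3=-895/161, M4=0
seg 0: a=-4, c=M0/2=0, d=(M1−M0)/(6·2)=-1489/1932, b=Δ0−h0·(2M0+M1)/6=2938/483
seg 1: a=2, c=M1/2=-1489/322, d=(M2−M1)/(6·1)=385/138, b=Δ1−h1·(2M1+M2)/6=-1529/483
seg 2: a=-3, c=M2/2=603/161, d=(M3−M2)/(6·3)=-2101/2898, b=Δ2−h2·(2M2+M3)/6=-3907/966
seg 3: a=-1, c=M3/2=-895/322, d=(M4−M3)/(6·1)=895/966, b=Δ3−h3·(2M3+M4)/6=-554/483
t_q=5/2 → seg 1, τ=1/2; S=2+-1529/483·τ+-1489/322·τ²+385/138·τ³=-1005/2576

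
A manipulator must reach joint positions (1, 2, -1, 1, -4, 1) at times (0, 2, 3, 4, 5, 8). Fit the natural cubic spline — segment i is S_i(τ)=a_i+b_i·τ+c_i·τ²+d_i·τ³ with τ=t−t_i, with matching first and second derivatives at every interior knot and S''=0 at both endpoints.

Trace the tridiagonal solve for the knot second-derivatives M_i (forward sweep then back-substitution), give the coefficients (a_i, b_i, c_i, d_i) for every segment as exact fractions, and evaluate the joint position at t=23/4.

  seg 0: a=1 b=9479/3990 c=0 d=-1871/3990
  seg 1: a=2 b=-12973/3990 c=-1871/665 d=1747/570
  seg 2: a=-1 b=631/1995 c=8487/1330 d=-18743/3990
  seg 3: a=1 b=-809/798 c=-5128/665 d=14863/3990
  seg 4: a=-4 b=-10496/1995 c=4607/1330 d=-4607/11970
S(23/4) = -74903/12160

Δ: Δ0=1/2, Δ1=-3, Δ2=2, Δ3=-5, Δ4=5/3
row 1: diag=6, rhs=-21; c'=1/6, d'=-7/2
row 2: denom=4−1·1/6=23/6; d'=(30−1·-7/2)/(23/6)=201/23
row 3: denom=4−1·6/23=86/23; d'=(-42−1·201/23)/(86/23)=-1167/86
row 4: denom=8−1·23/86=665/86; d'=(40−1·-1167/86)/(665/86)=4607/665
back: M4=4607/665
back: M3=-1167/86−23/86·4607/665=-10256/665
back: M2=201/23−6/23·-10256/665=8487/665
back: M1=-7/2−1/6·8487/665=-3742/665
M: M0=0, M1=-3742/665, M2=8487/665, M3=-10256/665, M4=4607/665, M5=0
seg 0: a=1, c=M0/2=0, d=(M1−M0)/(6·2)=-1871/3990, b=Δ0−h0·(2M0+M1)/6=9479/3990
seg 1: a=2, c=M1/2=-1871/665, d=(M2−M1)/(6·1)=1747/570, b=Δ1−h1·(2M1+M2)/6=-12973/3990
seg 2: a=-1, c=M2/2=8487/1330, d=(M3−M2)/(6·1)=-18743/3990, b=Δ2−h2·(2M2+M3)/6=631/1995
seg 3: a=1, c=M3/2=-5128/665, d=(M4−M3)/(6·1)=14863/3990, b=Δ3−h3·(2M3+M4)/6=-809/798
seg 4: a=-4, c=M4/2=4607/1330, d=(M5−M4)/(6·3)=-4607/11970, b=Δ4−h4·(2M4+M5)/6=-10496/1995
t_q=23/4 → seg 4, τ=3/4; S=-4+-10496/1995·τ+4607/1330·τ²+-4607/11970·τ³=-74903/12160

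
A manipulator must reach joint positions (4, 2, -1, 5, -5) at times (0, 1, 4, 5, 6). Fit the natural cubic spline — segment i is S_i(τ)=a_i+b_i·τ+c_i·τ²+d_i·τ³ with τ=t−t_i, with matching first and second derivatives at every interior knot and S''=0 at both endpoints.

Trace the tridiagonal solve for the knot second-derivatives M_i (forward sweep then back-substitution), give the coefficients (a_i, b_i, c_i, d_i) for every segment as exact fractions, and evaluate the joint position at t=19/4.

  seg 0: a=4 b=-323/212 c=0 d=-101/212
  seg 1: a=2 b=-313/106 c=-303/212 d=147/212
  seg 2: a=-1 b=1525/212 c=255/53 d=-1273/212
  seg 3: a=5 b=-127/106 c=-2799/212 d=933/212
S(19/4) = 61981/13568

Δ: Δ0=-2, Δ1=-1, Δ2=6, Δ3=-10
row 1: diag=8, rhs=6; c'=3/8, d'=3/4
row 2: denom=8−3·3/8=55/8; d'=(42−3·3/4)/(55/8)=318/55
row 3: denom=4−1·8/55=212/55; d'=(-96−1·318/55)/(212/55)=-2799/106
back: M3=-2799/106
back: M2=318/55−8/55·-2799/106=510/53
back: M1=3/4−3/8·510/53=-303/106
M: M0=0, M1=-303/106, M2=510/53, M3=-2799/106, M4=0
seg 0: a=4, c=M0/2=0, d=(M1−M0)/(6·1)=-101/212, b=Δ0−h0·(2M0+M1)/6=-323/212
seg 1: a=2, c=M1/2=-303/212, d=(M2−M1)/(6·3)=147/212, b=Δ1−h1·(2M1+M2)/6=-313/106
seg 2: a=-1, c=M2/2=255/53, d=(M3−M2)/(6·1)=-1273/212, b=Δ2−h2·(2M2+M3)/6=1525/212
seg 3: a=5, c=M3/2=-2799/212, d=(M4−M3)/(6·1)=933/212, b=Δ3−h3·(2M3+M4)/6=-127/106
t_q=19/4 → seg 2, τ=3/4; S=-1+1525/212·τ+255/53·τ²+-1273/212·τ³=61981/13568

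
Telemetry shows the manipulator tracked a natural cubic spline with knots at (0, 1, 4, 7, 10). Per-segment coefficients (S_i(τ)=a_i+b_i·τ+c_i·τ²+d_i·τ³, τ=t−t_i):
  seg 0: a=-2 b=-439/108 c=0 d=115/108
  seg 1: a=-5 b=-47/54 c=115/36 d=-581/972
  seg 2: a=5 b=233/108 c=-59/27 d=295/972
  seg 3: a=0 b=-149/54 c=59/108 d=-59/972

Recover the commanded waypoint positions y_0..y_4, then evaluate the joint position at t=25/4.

y_0=-2 y_1=-5 y_2=5 y_3=0 y_4=-5
S(25/4) = 1727/768

y_0 = S_0(0) = a_0 = -2
y_1 = S_1(0) = a_1 = -5
y_2 = S_2(0) = a_2 = 5
y_3 = S_3(0) = a_3 = 0
y_4 = S_3(3) = -5
t_q=25/4 is in segment 2 (τ=9/4); S_2(τ)=1727/768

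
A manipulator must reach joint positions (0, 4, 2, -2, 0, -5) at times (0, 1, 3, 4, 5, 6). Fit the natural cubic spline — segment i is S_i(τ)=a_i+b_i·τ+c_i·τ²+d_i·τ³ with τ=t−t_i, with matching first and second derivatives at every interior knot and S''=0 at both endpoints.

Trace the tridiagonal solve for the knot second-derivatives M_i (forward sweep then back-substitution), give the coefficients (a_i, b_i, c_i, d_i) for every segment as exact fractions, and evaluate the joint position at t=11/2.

  seg 0: a=0 b=1051/228 c=0 d=-139/228
  seg 1: a=4 b=317/114 c=-139/76 d=-7/228
  seg 2: a=2 b=-559/114 c=-153/76 d=35/12
  seg 3: a=-2 b=-41/228 c=128/19 d=-1039/228
  seg 4: a=0 b=-43/114 c=-527/76 d=527/228
S(11/2) = -993/608

Δ: Δ0=4, Δ1=-1, Δ2=-4, Δ3=2, Δ4=-5
row 1: diag=6, rhs=-30; c'=1/3, d'=-5
row 2: denom=6−2·1/3=16/3; d'=(-18−2·-5)/(16/3)=-3/2
row 3: denom=4−1·3/16=61/16; d'=(36−1·-3/2)/(61/16)=600/61
row 4: denom=4−1·16/61=228/61; d'=(-42−1·600/61)/(228/61)=-527/38
back: M4=-527/38
back: M3=600/61−16/61·-527/38=256/19
back: M2=-3/2−3/16·256/19=-153/38
back: M1=-5−1/3·-153/38=-139/38
M: M0=0, M1=-139/38, M2=-153/38, M3=256/19, M4=-527/38, M5=0
seg 0: a=0, c=M0/2=0, d=(M1−M0)/(6·1)=-139/228, b=Δ0−h0·(2M0+M1)/6=1051/228
seg 1: a=4, c=M1/2=-139/76, d=(M2−M1)/(6·2)=-7/228, b=Δ1−h1·(2M1+M2)/6=317/114
seg 2: a=2, c=M2/2=-153/76, d=(M3−M2)/(6·1)=35/12, b=Δ2−h2·(2M2+M3)/6=-559/114
seg 3: a=-2, c=M3/2=128/19, d=(M4−M3)/(6·1)=-1039/228, b=Δ3−h3·(2M3+M4)/6=-41/228
seg 4: a=0, c=M4/2=-527/76, d=(M5−M4)/(6·1)=527/228, b=Δ4−h4·(2M4+M5)/6=-43/114
t_q=11/2 → seg 4, τ=1/2; S=0+-43/114·τ+-527/76·τ²+527/228·τ³=-993/608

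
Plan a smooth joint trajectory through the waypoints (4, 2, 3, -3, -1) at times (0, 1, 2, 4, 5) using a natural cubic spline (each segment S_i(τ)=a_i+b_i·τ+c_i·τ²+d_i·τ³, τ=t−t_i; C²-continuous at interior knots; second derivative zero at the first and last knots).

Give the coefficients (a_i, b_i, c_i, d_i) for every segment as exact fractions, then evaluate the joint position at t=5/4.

Δ: Δ0=-2, Δ1=1, Δ2=-3, Δ3=2
row 1: diag=4, rhs=18; c'=1/4, d'=9/2
row 2: denom=6−1·1/4=23/4; d'=(-24−1·9/2)/(23/4)=-114/23
row 3: denom=6−2·8/23=122/23; d'=(30−2·-114/23)/(122/23)=459/61
back: M3=459/61
back: M2=-114/23−8/23·459/61=-462/61
back: M1=9/2−1/4·-462/61=390/61
M: M0=0, M1=390/61, M2=-462/61, M3=459/61, M4=0
seg 0: a=4, c=M0/2=0, d=(M1−M0)/(6·1)=65/61, b=Δ0−h0·(2M0+M1)/6=-187/61
seg 1: a=2, c=M1/2=195/61, d=(M2−M1)/(6·1)=-142/61, b=Δ1−h1·(2M1+M2)/6=8/61
seg 2: a=3, c=M2/2=-231/61, d=(M3−M2)/(6·2)=307/244, b=Δ2−h2·(2M2+M3)/6=-28/61
seg 3: a=-3, c=M3/2=459/122, d=(M4−M3)/(6·1)=-153/122, b=Δ3−h3·(2M3+M4)/6=-31/61
t_q=5/4 → seg 1, τ=1/4; S=2+8/61·τ+195/61·τ²+-142/61·τ³=4287/1952

  seg 0: a=4 b=-187/61 c=0 d=65/61
  seg 1: a=2 b=8/61 c=195/61 d=-142/61
  seg 2: a=3 b=-28/61 c=-231/61 d=307/244
  seg 3: a=-3 b=-31/61 c=459/122 d=-153/122
S(5/4) = 4287/1952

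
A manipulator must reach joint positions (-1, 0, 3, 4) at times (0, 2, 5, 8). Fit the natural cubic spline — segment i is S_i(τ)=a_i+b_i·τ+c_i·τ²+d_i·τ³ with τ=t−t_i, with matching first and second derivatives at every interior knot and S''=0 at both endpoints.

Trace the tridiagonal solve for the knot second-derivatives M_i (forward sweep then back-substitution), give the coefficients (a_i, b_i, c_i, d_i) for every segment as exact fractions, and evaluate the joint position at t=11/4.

Δ: Δ0=1/2, Δ1=1, Δ2=1/3
row 1: diag=10, rhs=3; c'=3/10, d'=3/10
row 2: denom=12−3·3/10=111/10; d'=(-4−3·3/10)/(111/10)=-49/111
back: M2=-49/111
back: M1=3/10−3/10·-49/111=16/37
M: M0=0, M1=16/37, M2=-49/111, M3=0
seg 0: a=-1, c=M0/2=0, d=(M1−M0)/(6·2)=4/111, b=Δ0−h0·(2M0+M1)/6=79/222
seg 1: a=0, c=M1/2=8/37, d=(M2−M1)/(6·3)=-97/1998, b=Δ1−h1·(2M1+M2)/6=175/222
seg 2: a=3, c=M2/2=-49/222, d=(M3−M2)/(6·3)=49/1998, b=Δ2−h2·(2M2+M3)/6=86/111
t_q=11/4 → seg 1, τ=3/4; S=0+175/222·τ+8/37·τ²+-97/1998·τ³=3279/4736

  seg 0: a=-1 b=79/222 c=0 d=4/111
  seg 1: a=0 b=175/222 c=8/37 d=-97/1998
  seg 2: a=3 b=86/111 c=-49/222 d=49/1998
S(11/4) = 3279/4736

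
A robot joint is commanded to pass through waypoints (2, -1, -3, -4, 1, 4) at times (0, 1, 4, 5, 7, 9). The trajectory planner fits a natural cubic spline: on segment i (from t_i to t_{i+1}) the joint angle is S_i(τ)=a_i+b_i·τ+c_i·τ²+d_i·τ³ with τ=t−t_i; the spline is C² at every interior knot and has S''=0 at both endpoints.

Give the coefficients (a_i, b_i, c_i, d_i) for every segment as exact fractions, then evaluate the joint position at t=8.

Δ: Δ0=-3, Δ1=-2/3, Δ2=-1, Δ3=5/2, Δ4=3/2
row 1: diag=8, rhs=14; c'=3/8, d'=7/4
row 2: denom=8−3·3/8=55/8; d'=(-2−3·7/4)/(55/8)=-58/55
row 3: denom=6−1·8/55=322/55; d'=(21−1·-58/55)/(322/55)=1213/322
row 4: denom=8−2·55/161=1178/161; d'=(-6−2·1213/322)/(1178/161)=-2179/1178
back: M4=-2179/1178
back: M3=1213/322−55/161·-2179/1178=2591/589
back: M2=-58/55−8/55·2591/589=-998/589
back: M1=7/4−3/8·-998/589=1405/589
M: M0=0, M1=1405/589, M2=-998/589, M3=2591/589, M4=-2179/1178, M5=0
seg 0: a=2, c=M0/2=0, d=(M1−M0)/(6·1)=1405/3534, b=Δ0−h0·(2M0+M1)/6=-12007/3534
seg 1: a=-1, c=M1/2=1405/1178, d=(M2−M1)/(6·3)=-267/1178, b=Δ1−h1·(2M1+M2)/6=-3896/1767
seg 2: a=-3, c=M2/2=-499/589, d=(M3−M2)/(6·1)=3589/3534, b=Δ2−h2·(2M2+M3)/6=-4129/3534
seg 3: a=-4, c=M3/2=2591/1178, d=(M4−M3)/(6·2)=-7361/14136, b=Δ3−h3·(2M3+M4)/6=325/1767
seg 4: a=1, c=M4/2=-2179/2356, d=(M5−M4)/(6·2)=2179/14136, b=Δ4−h4·(2M4+M5)/6=9659/3534
t_q=8 → seg 4, τ=1; S=1+9659/3534·τ+-2179/2356·τ²+2179/14136·τ³=13959/4712

  seg 0: a=2 b=-12007/3534 c=0 d=1405/3534
  seg 1: a=-1 b=-3896/1767 c=1405/1178 d=-267/1178
  seg 2: a=-3 b=-4129/3534 c=-499/589 d=3589/3534
  seg 3: a=-4 b=325/1767 c=2591/1178 d=-7361/14136
  seg 4: a=1 b=9659/3534 c=-2179/2356 d=2179/14136
S(8) = 13959/4712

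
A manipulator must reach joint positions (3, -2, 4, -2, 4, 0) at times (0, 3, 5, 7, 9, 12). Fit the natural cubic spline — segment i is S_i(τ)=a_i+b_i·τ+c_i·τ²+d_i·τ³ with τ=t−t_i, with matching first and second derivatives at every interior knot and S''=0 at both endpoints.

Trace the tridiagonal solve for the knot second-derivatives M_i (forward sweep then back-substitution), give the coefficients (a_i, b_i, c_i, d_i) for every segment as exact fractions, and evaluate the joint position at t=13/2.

Δ: Δ0=-5/3, Δ1=3, Δ2=-3, Δ3=3, Δ4=-4/3
row 1: diag=10, rhs=28; c'=1/5, d'=14/5
row 2: denom=8−2·1/5=38/5; d'=(-36−2·14/5)/(38/5)=-104/19
row 3: denom=8−2·5/19=142/19; d'=(36−2·-104/19)/(142/19)=446/71
row 4: denom=10−2·19/71=672/71; d'=(-26−2·446/71)/(672/71)=-1369/336
back: M4=-1369/336
back: M3=446/71−19/71·-1369/336=2477/336
back: M2=-104/19−5/19·2477/336=-2491/336
back: M1=14/5−1/5·-2491/336=1439/336
M: M0=0, M1=1439/336, M2=-2491/336, M3=2477/336, M4=-1369/336, M5=0
seg 0: a=3, c=M0/2=0, d=(M1−M0)/(6·3)=1439/6048, b=Δ0−h0·(2M0+M1)/6=-853/224
seg 1: a=-2, c=M1/2=1439/672, d=(M2−M1)/(6·2)=-655/672, b=Δ1−h1·(2M1+M2)/6=293/112
seg 2: a=4, c=M2/2=-2491/672, d=(M3−M2)/(6·2)=69/56, b=Δ2−h2·(2M2+M3)/6=-173/336
seg 3: a=-2, c=M3/2=2477/672, d=(M4−M3)/(6·2)=-641/672, b=Δ3−h3·(2M3+M4)/6=-187/336
seg 4: a=4, c=M4/2=-1369/672, d=(M5−M4)/(6·3)=1369/6048, b=Δ4−h4·(2M4+M5)/6=307/112
t_q=13/2 → seg 2, τ=3/2; S=4+-173/336·τ+-2491/672·τ²+69/56·τ³=-855/896

  seg 0: a=3 b=-853/224 c=0 d=1439/6048
  seg 1: a=-2 b=293/112 c=1439/672 d=-655/672
  seg 2: a=4 b=-173/336 c=-2491/672 d=69/56
  seg 3: a=-2 b=-187/336 c=2477/672 d=-641/672
  seg 4: a=4 b=307/112 c=-1369/672 d=1369/6048
S(13/2) = -855/896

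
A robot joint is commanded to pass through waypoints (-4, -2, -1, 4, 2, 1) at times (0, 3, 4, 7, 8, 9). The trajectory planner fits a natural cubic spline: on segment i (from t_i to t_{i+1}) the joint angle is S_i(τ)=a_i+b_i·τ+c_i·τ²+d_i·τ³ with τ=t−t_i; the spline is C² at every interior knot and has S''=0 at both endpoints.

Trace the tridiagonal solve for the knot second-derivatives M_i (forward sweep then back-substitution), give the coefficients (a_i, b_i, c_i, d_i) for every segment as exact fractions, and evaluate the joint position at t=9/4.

Δ: Δ0=2/3, Δ1=1, Δ2=5/3, Δ3=-2, Δ4=-1
row 1: diag=8, rhs=2; c'=1/8, d'=1/4
row 2: denom=8−1·1/8=63/8; d'=(4−1·1/4)/(63/8)=10/21
row 3: denom=8−3·8/21=48/7; d'=(-22−3·10/21)/(48/7)=-41/12
row 4: denom=4−1·7/48=185/48; d'=(6−1·-41/12)/(185/48)=452/185
back: M4=452/185
back: M3=-41/12−7/48·452/185=-698/185
back: M2=10/21−8/21·-698/185=354/185
back: M1=1/4−1/8·354/185=2/185
M: M0=0, M1=2/185, M2=354/185, M3=-698/185, M4=452/185, M5=0
seg 0: a=-4, c=M0/2=0, d=(M1−M0)/(6·3)=1/1665, b=Δ0−h0·(2M0+M1)/6=367/555
seg 1: a=-2, c=M1/2=1/185, d=(M2−M1)/(6·1)=176/555, b=Δ1−h1·(2M1+M2)/6=376/555
seg 2: a=-1, c=M2/2=177/185, d=(M3−M2)/(6·3)=-526/1665, b=Δ2−h2·(2M2+M3)/6=182/111
seg 3: a=4, c=M3/2=-349/185, d=(M4−M3)/(6·1)=115/111, b=Δ3−h3·(2M3+M4)/6=-638/555
seg 4: a=2, c=M4/2=226/185, d=(M5−M4)/(6·1)=-226/555, b=Δ4−h4·(2M4+M5)/6=-1007/555
t_q=9/4 → seg 0, τ=9/4; S=-4+367/555·τ+0·τ²+1/1665·τ³=-29663/11840

  seg 0: a=-4 b=367/555 c=0 d=1/1665
  seg 1: a=-2 b=376/555 c=1/185 d=176/555
  seg 2: a=-1 b=182/111 c=177/185 d=-526/1665
  seg 3: a=4 b=-638/555 c=-349/185 d=115/111
  seg 4: a=2 b=-1007/555 c=226/185 d=-226/555
S(9/4) = -29663/11840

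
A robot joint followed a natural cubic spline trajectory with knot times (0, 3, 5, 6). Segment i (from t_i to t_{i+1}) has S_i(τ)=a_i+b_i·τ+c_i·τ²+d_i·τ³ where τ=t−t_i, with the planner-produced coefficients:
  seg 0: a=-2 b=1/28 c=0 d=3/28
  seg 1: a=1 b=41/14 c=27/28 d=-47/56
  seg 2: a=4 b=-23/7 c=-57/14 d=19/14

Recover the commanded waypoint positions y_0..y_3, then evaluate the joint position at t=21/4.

y_0=-2 y_1=1 y_2=4 y_3=-2
S(21/4) = 377/128

y_0 = S_0(0) = a_0 = -2
y_1 = S_1(0) = a_1 = 1
y_2 = S_2(0) = a_2 = 4
y_3 = S_2(1) = -2
t_q=21/4 is in segment 2 (τ=1/4); S_2(τ)=377/128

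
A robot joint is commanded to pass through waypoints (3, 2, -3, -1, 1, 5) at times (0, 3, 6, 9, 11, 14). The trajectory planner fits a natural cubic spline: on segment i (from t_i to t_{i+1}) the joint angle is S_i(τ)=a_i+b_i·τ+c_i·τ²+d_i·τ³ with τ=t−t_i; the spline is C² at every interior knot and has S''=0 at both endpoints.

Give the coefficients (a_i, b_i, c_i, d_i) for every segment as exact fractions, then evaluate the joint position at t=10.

Δ: Δ0=-1/3, Δ1=-5/3, Δ2=2/3, Δ3=1, Δ4=4/3
row 1: diag=12, rhs=-8; c'=1/4, d'=-2/3
row 2: denom=12−3·1/4=45/4; d'=(14−3·-2/3)/(45/4)=64/45
row 3: denom=10−3·4/15=46/5; d'=(2−3·64/45)/(46/5)=-17/69
row 4: denom=10−2·5/23=220/23; d'=(2−2·-17/69)/(220/23)=43/165
back: M4=43/165
back: M3=-17/69−5/23·43/165=-10/33
back: M2=64/45−4/15·-10/33=248/165
back: M1=-2/3−1/4·248/165=-172/165
M: M0=0, M1=-172/165, M2=248/165, M3=-10/33, M4=43/165, M5=0
seg 0: a=3, c=M0/2=0, d=(M1−M0)/(6·3)=-86/1485, b=Δ0−h0·(2M0+M1)/6=31/165
seg 1: a=2, c=M1/2=-86/165, d=(M2−M1)/(6·3)=14/99, b=Δ1−h1·(2M1+M2)/6=-227/165
seg 2: a=-3, c=M2/2=124/165, d=(M3−M2)/(6·3)=-149/1485, b=Δ2−h2·(2M2+M3)/6=-113/165
seg 3: a=-1, c=M3/2=-5/33, d=(M4−M3)/(6·2)=31/660, b=Δ3−h3·(2M3+M4)/6=184/165
seg 4: a=1, c=M4/2=43/330, d=(M5−M4)/(6·3)=-43/2970, b=Δ4−h4·(2M4+M5)/6=59/55
t_q=10 → seg 3, τ=1; S=-1+184/165·τ+-5/33·τ²+31/660·τ³=7/660

  seg 0: a=3 b=31/165 c=0 d=-86/1485
  seg 1: a=2 b=-227/165 c=-86/165 d=14/99
  seg 2: a=-3 b=-113/165 c=124/165 d=-149/1485
  seg 3: a=-1 b=184/165 c=-5/33 d=31/660
  seg 4: a=1 b=59/55 c=43/330 d=-43/2970
S(10) = 7/660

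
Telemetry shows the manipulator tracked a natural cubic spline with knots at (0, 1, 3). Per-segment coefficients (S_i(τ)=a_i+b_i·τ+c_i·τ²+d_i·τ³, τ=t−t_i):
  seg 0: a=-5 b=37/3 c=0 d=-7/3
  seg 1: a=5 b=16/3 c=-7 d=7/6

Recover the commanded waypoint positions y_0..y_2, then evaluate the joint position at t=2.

y_0 = S_0(0) = a_0 = -5
y_1 = S_1(0) = a_1 = 5
y_2 = S_1(2) = -3
t_q=2 is in segment 1 (τ=1); S_1(τ)=9/2

y_0=-5 y_1=5 y_2=-3
S(2) = 9/2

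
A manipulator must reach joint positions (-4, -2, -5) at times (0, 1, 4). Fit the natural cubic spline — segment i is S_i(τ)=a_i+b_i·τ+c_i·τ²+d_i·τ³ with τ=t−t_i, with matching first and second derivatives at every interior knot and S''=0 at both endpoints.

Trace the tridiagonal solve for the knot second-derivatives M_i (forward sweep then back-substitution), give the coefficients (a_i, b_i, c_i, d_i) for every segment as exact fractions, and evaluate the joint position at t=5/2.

Δ: Δ0=2, Δ1=-1
row 1: diag=8, rhs=-18; c'=3/8, d'=-9/4
back: M1=-9/4
M: M0=0, M1=-9/4, M2=0
seg 0: a=-4, c=M0/2=0, d=(M1−M0)/(6·1)=-3/8, b=Δ0−h0·(2M0+M1)/6=19/8
seg 1: a=-2, c=M1/2=-9/8, d=(M2−M1)/(6·3)=1/8, b=Δ1−h1·(2M1+M2)/6=5/4
t_q=5/2 → seg 1, τ=3/2; S=-2+5/4·τ+-9/8·τ²+1/8·τ³=-143/64

  seg 0: a=-4 b=19/8 c=0 d=-3/8
  seg 1: a=-2 b=5/4 c=-9/8 d=1/8
S(5/2) = -143/64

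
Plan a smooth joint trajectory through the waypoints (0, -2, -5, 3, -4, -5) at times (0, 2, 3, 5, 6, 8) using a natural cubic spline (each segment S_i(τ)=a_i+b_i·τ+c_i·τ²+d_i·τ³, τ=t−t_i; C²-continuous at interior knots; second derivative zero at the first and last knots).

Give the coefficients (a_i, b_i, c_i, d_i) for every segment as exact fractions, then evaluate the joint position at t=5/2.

Δ: Δ0=-1, Δ1=-3, Δ2=4, Δ3=-7, Δ4=-1/2
row 1: diag=6, rhs=-12; c'=1/6, d'=-2
row 2: denom=6−1·1/6=35/6; d'=(42−1·-2)/(35/6)=264/35
row 3: denom=6−2·12/35=186/35; d'=(-66−2·264/35)/(186/35)=-473/31
row 4: denom=6−1·35/186=1081/186; d'=(39−1·-473/31)/(1081/186)=10092/1081
back: M4=10092/1081
back: M3=-473/31−35/186·10092/1081=-18393/1081
back: M2=264/35−12/35·-18393/1081=14460/1081
back: M1=-2−1/6·14460/1081=-4572/1081
M: M0=0, M1=-4572/1081, M2=14460/1081, M3=-18393/1081, M4=10092/1081, M5=0
seg 0: a=0, c=M0/2=0, d=(M1−M0)/(6·2)=-381/1081, b=Δ0−h0·(2M0+M1)/6=443/1081
seg 1: a=-2, c=M1/2=-2286/1081, d=(M2−M1)/(6·1)=3172/1081, b=Δ1−h1·(2M1+M2)/6=-4129/1081
seg 2: a=-5, c=M2/2=7230/1081, d=(M3−M2)/(6·2)=-233/92, b=Δ2−h2·(2M2+M3)/6=815/1081
seg 3: a=3, c=M3/2=-18393/2162, d=(M4−M3)/(6·1)=9495/2162, b=Δ3−h3·(2M3+M4)/6=-3118/1081
seg 4: a=-4, c=M4/2=5046/1081, d=(M5−M4)/(6·2)=-841/1081, b=Δ4−h4·(2M4+M5)/6=-14537/2162
t_q=5/2 → seg 1, τ=1/2; S=-2+-4129/1081·τ+-2286/1081·τ²+3172/1081·τ³=-8803/2162

  seg 0: a=0 b=443/1081 c=0 d=-381/1081
  seg 1: a=-2 b=-4129/1081 c=-2286/1081 d=3172/1081
  seg 2: a=-5 b=815/1081 c=7230/1081 d=-233/92
  seg 3: a=3 b=-3118/1081 c=-18393/2162 d=9495/2162
  seg 4: a=-4 b=-14537/2162 c=5046/1081 d=-841/1081
S(5/2) = -8803/2162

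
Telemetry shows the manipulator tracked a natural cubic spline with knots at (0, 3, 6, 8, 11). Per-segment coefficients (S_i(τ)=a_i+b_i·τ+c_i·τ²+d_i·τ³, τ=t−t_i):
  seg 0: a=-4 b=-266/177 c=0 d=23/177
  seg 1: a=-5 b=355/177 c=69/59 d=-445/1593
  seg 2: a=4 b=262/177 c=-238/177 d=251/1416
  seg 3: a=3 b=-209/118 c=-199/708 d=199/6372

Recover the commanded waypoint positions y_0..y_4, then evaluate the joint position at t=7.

y_0=-4 y_1=-5 y_2=4 y_3=3 y_4=-4
S(7) = 6107/1416

y_0 = S_0(0) = a_0 = -4
y_1 = S_1(0) = a_1 = -5
y_2 = S_2(0) = a_2 = 4
y_3 = S_3(0) = a_3 = 3
y_4 = S_3(3) = -4
t_q=7 is in segment 2 (τ=1); S_2(τ)=6107/1416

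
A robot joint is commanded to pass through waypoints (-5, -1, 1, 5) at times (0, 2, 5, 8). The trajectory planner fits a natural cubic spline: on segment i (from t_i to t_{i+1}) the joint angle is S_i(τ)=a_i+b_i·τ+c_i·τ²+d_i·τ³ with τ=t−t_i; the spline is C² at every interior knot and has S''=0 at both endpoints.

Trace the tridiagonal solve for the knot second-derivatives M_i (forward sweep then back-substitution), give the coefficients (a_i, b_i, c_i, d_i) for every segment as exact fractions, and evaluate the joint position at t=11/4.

  seg 0: a=-5 b=86/37 c=0 d=-3/37
  seg 1: a=-1 b=50/37 c=-18/37 d=86/999
  seg 2: a=1 b=28/37 c=32/111 d=-32/999
S(11/4) = -265/1184

Δ: Δ0=2, Δ1=2/3, Δ2=4/3
row 1: diag=10, rhs=-8; c'=3/10, d'=-4/5
row 2: denom=12−3·3/10=111/10; d'=(4−3·-4/5)/(111/10)=64/111
back: M2=64/111
back: M1=-4/5−3/10·64/111=-36/37
M: M0=0, M1=-36/37, M2=64/111, M3=0
seg 0: a=-5, c=M0/2=0, d=(M1−M0)/(6·2)=-3/37, b=Δ0−h0·(2M0+M1)/6=86/37
seg 1: a=-1, c=M1/2=-18/37, d=(M2−M1)/(6·3)=86/999, b=Δ1−h1·(2M1+M2)/6=50/37
seg 2: a=1, c=M2/2=32/111, d=(M3−M2)/(6·3)=-32/999, b=Δ2−h2·(2M2+M3)/6=28/37
t_q=11/4 → seg 1, τ=3/4; S=-1+50/37·τ+-18/37·τ²+86/999·τ³=-265/1184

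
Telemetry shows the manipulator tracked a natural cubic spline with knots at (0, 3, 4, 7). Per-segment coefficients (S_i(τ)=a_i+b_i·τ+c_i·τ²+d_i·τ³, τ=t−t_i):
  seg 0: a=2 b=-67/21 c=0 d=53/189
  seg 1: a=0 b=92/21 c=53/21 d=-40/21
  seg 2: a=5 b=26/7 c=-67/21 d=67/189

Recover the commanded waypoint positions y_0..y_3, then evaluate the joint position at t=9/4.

y_0 = S_0(0) = a_0 = 2
y_1 = S_1(0) = a_1 = 0
y_2 = S_2(0) = a_2 = 5
y_3 = S_2(3) = -3
t_q=9/4 is in segment 0 (τ=9/4); S_0(τ)=-127/64

y_0=2 y_1=0 y_2=5 y_3=-3
S(9/4) = -127/64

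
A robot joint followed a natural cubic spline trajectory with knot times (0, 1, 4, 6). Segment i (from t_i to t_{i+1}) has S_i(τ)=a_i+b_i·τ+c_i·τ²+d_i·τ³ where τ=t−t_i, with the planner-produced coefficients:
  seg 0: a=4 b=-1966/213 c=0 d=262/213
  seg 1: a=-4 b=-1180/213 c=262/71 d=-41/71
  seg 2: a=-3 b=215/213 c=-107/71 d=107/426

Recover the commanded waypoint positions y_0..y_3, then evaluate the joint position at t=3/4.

y_0=4 y_1=-4 y_2=-3 y_3=-5
S(3/4) = -5461/2272

y_0 = S_0(0) = a_0 = 4
y_1 = S_1(0) = a_1 = -4
y_2 = S_2(0) = a_2 = -3
y_3 = S_2(2) = -5
t_q=3/4 is in segment 0 (τ=3/4); S_0(τ)=-5461/2272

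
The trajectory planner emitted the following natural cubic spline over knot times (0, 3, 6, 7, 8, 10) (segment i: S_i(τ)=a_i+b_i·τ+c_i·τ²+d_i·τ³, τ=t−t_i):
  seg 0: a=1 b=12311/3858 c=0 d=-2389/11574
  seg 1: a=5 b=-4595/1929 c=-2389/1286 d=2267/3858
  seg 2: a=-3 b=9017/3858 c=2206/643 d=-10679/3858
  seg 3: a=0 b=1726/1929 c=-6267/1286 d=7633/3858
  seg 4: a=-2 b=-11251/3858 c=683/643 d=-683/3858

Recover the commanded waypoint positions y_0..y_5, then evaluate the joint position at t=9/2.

y_0=1 y_1=5 y_2=-3 y_3=0 y_4=-2 y_5=-5
S(9/2) = -7919/10288

y_0 = S_0(0) = a_0 = 1
y_1 = S_1(0) = a_1 = 5
y_2 = S_2(0) = a_2 = -3
y_3 = S_3(0) = a_3 = 0
y_4 = S_4(0) = a_4 = -2
y_5 = S_4(2) = -5
t_q=9/2 is in segment 1 (τ=3/2); S_1(τ)=-7919/10288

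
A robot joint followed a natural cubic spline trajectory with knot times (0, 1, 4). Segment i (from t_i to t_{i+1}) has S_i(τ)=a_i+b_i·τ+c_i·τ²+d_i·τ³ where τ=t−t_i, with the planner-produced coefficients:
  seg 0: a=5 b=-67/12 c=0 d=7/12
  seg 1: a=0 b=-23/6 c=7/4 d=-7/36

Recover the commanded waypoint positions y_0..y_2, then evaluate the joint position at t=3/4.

y_0=5 y_1=0 y_2=-1
S(3/4) = 271/256

y_0 = S_0(0) = a_0 = 5
y_1 = S_1(0) = a_1 = 0
y_2 = S_1(3) = -1
t_q=3/4 is in segment 0 (τ=3/4); S_0(τ)=271/256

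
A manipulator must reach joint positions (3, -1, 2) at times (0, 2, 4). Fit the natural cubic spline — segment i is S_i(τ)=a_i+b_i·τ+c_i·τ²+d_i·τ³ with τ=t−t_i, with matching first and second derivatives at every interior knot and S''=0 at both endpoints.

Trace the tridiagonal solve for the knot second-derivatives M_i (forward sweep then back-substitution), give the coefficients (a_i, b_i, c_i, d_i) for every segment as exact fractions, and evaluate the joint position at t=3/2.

  seg 0: a=3 b=-23/8 c=0 d=7/32
  seg 1: a=-1 b=-1/4 c=21/16 d=-7/32
S(3/2) = -147/256

Δ: Δ0=-2, Δ1=3/2
row 1: diag=8, rhs=21; c'=1/4, d'=21/8
back: M1=21/8
M: M0=0, M1=21/8, M2=0
seg 0: a=3, c=M0/2=0, d=(M1−M0)/(6·2)=7/32, b=Δ0−h0·(2M0+M1)/6=-23/8
seg 1: a=-1, c=M1/2=21/16, d=(M2−M1)/(6·2)=-7/32, b=Δ1−h1·(2M1+M2)/6=-1/4
t_q=3/2 → seg 0, τ=3/2; S=3+-23/8·τ+0·τ²+7/32·τ³=-147/256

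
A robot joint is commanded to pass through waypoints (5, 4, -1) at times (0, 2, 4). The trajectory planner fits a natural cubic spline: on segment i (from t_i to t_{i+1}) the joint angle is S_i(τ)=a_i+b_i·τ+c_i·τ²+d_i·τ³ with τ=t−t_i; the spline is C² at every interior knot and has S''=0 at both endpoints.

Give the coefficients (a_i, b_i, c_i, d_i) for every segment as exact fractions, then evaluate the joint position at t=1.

  seg 0: a=5 b=0 c=0 d=-1/8
  seg 1: a=4 b=-3/2 c=-3/4 d=1/8
S(1) = 39/8

Δ: Δ0=-1/2, Δ1=-5/2
row 1: diag=8, rhs=-12; c'=1/4, d'=-3/2
back: M1=-3/2
M: M0=0, M1=-3/2, M2=0
seg 0: a=5, c=M0/2=0, d=(M1−M0)/(6·2)=-1/8, b=Δ0−h0·(2M0+M1)/6=0
seg 1: a=4, c=M1/2=-3/4, d=(M2−M1)/(6·2)=1/8, b=Δ1−h1·(2M1+M2)/6=-3/2
t_q=1 → seg 0, τ=1; S=5+0·τ+0·τ²+-1/8·τ³=39/8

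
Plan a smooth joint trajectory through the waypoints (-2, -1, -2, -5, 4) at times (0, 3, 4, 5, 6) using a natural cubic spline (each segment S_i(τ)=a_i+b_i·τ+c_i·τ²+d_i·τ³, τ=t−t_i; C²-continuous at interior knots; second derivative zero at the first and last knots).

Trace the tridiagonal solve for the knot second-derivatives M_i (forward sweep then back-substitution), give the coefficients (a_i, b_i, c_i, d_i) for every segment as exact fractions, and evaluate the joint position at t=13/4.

Δ: Δ0=1/3, Δ1=-1, Δ2=-3, Δ3=9
row 1: diag=8, rhs=-8; c'=1/8, d'=-1
row 2: denom=4−1·1/8=31/8; d'=(-12−1·-1)/(31/8)=-88/31
row 3: denom=4−1·8/31=116/31; d'=(72−1·-88/31)/(116/31)=20
back: M3=20
back: M2=-88/31−8/31·20=-8
back: M1=-1−1/8·-8=0
M: M0=0, M1=0, M2=-8, M3=20, M4=0
seg 0: a=-2, c=M0/2=0, d=(M1−M0)/(6·3)=0, b=Δ0−h0·(2M0+M1)/6=1/3
seg 1: a=-1, c=M1/2=0, d=(M2−M1)/(6·1)=-4/3, b=Δ1−h1·(2M1+M2)/6=1/3
seg 2: a=-2, c=M2/2=-4, d=(M3−M2)/(6·1)=14/3, b=Δ2−h2·(2M2+M3)/6=-11/3
seg 3: a=-5, c=M3/2=10, d=(M4−M3)/(6·1)=-10/3, b=Δ3−h3·(2M3+M4)/6=7/3
t_q=13/4 → seg 1, τ=1/4; S=-1+1/3·τ+0·τ²+-4/3·τ³=-15/16

  seg 0: a=-2 b=1/3 c=0 d=0
  seg 1: a=-1 b=1/3 c=0 d=-4/3
  seg 2: a=-2 b=-11/3 c=-4 d=14/3
  seg 3: a=-5 b=7/3 c=10 d=-10/3
S(13/4) = -15/16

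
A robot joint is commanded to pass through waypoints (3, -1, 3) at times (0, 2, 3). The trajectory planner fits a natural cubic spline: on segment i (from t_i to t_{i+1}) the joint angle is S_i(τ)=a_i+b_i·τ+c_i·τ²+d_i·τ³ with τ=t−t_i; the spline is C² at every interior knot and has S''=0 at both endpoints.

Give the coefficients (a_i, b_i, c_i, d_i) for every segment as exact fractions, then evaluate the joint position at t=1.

Δ: Δ0=-2, Δ1=4
row 1: diag=6, rhs=36; c'=1/6, d'=6
back: M1=6
M: M0=0, M1=6, M2=0
seg 0: a=3, c=M0/2=0, d=(M1−M0)/(6·2)=1/2, b=Δ0−h0·(2M0+M1)/6=-4
seg 1: a=-1, c=M1/2=3, d=(M2−M1)/(6·1)=-1, b=Δ1−h1·(2M1+M2)/6=2
t_q=1 → seg 0, τ=1; S=3+-4·τ+0·τ²+1/2·τ³=-1/2

  seg 0: a=3 b=-4 c=0 d=1/2
  seg 1: a=-1 b=2 c=3 d=-1
S(1) = -1/2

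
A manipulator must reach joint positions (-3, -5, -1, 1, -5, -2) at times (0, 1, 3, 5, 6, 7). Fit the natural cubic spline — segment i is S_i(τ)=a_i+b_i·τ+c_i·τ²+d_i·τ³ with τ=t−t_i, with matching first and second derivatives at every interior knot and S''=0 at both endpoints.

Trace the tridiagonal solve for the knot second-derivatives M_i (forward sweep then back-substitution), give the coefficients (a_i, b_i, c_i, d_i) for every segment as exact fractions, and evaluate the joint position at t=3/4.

Δ: Δ0=-2, Δ1=2, Δ2=1, Δ3=-6, Δ4=3
row 1: diag=6, rhs=24; c'=1/3, d'=4
row 2: denom=8−2·1/3=22/3; d'=(-6−2·4)/(22/3)=-21/11
row 3: denom=6−2·3/11=60/11; d'=(-42−2·-21/11)/(60/11)=-7
row 4: denom=4−1·11/60=229/60; d'=(54−1·-7)/(229/60)=3660/229
back: M4=3660/229
back: M3=-7−11/60·3660/229=-2274/229
back: M2=-21/11−3/11·-2274/229=183/229
back: M1=4−1/3·183/229=855/229
M: M0=0, M1=855/229, M2=183/229, M3=-2274/229, M4=3660/229, M5=0
seg 0: a=-3, c=M0/2=0, d=(M1−M0)/(6·1)=285/458, b=Δ0−h0·(2M0+M1)/6=-1201/458
seg 1: a=-5, c=M1/2=855/458, d=(M2−M1)/(6·2)=-56/229, b=Δ1−h1·(2M1+M2)/6=-173/229
seg 2: a=-1, c=M2/2=183/458, d=(M3−M2)/(6·2)=-819/916, b=Δ2−h2·(2M2+M3)/6=865/229
seg 3: a=1, c=M3/2=-1137/229, d=(M4−M3)/(6·1)=989/229, b=Δ3−h3·(2M3+M4)/6=-1226/229
seg 4: a=-5, c=M4/2=1830/229, d=(M5−M4)/(6·1)=-610/229, b=Δ4−h4·(2M4+M5)/6=-533/229
t_q=3/4 → seg 0, τ=3/4; S=-3+-1201/458·τ+0·τ²+285/458·τ³=-137889/29312

  seg 0: a=-3 b=-1201/458 c=0 d=285/458
  seg 1: a=-5 b=-173/229 c=855/458 d=-56/229
  seg 2: a=-1 b=865/229 c=183/458 d=-819/916
  seg 3: a=1 b=-1226/229 c=-1137/229 d=989/229
  seg 4: a=-5 b=-533/229 c=1830/229 d=-610/229
S(3/4) = -137889/29312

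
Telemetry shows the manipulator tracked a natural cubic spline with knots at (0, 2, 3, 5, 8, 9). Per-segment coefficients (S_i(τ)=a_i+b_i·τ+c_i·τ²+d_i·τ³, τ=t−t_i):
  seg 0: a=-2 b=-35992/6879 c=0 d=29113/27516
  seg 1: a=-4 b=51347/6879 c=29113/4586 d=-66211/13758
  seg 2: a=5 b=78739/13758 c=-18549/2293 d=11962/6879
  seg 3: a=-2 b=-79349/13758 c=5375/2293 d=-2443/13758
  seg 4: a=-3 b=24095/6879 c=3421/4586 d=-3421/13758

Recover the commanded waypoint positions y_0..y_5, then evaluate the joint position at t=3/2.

y_0 = S_0(0) = a_0 = -2
y_1 = S_1(0) = a_1 = -4
y_2 = S_2(0) = a_2 = 5
y_3 = S_3(0) = a_3 = -2
y_4 = S_4(0) = a_4 = -3
y_5 = S_4(1) = 1
t_q=3/2 is in segment 0 (τ=3/2); S_0(τ)=-460607/73376

y_0=-2 y_1=-4 y_2=5 y_3=-2 y_4=-3 y_5=1
S(3/2) = -460607/73376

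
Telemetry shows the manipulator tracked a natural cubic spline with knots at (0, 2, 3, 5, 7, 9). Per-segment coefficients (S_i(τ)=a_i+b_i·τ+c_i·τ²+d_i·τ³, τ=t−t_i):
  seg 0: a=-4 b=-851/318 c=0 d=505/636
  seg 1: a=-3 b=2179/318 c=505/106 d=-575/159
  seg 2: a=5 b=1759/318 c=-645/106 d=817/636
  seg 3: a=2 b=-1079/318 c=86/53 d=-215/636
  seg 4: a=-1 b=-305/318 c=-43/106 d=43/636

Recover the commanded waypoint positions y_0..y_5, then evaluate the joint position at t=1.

y_0=-4 y_1=-3 y_2=5 y_3=2 y_4=-1 y_5=-4
S(1) = -1247/212

y_0 = S_0(0) = a_0 = -4
y_1 = S_1(0) = a_1 = -3
y_2 = S_2(0) = a_2 = 5
y_3 = S_3(0) = a_3 = 2
y_4 = S_4(0) = a_4 = -1
y_5 = S_4(2) = -4
t_q=1 is in segment 0 (τ=1); S_0(τ)=-1247/212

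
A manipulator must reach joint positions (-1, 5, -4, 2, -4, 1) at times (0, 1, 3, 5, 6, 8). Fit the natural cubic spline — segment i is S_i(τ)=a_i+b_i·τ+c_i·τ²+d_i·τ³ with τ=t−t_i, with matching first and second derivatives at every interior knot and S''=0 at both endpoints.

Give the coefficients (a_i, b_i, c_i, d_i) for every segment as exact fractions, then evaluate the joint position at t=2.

  seg 0: a=-1 b=11839/1396 c=0 d=-3463/1396
  seg 1: a=5 b=725/698 c=-10389/1396 d=6523/2792
  seg 2: a=-4 b=-242/349 c=2295/349 d=-3301/1396
  seg 3: a=2 b=-965/349 c=-5313/698 d=3055/698
  seg 4: a=-4 b=-3391/698 c=1926/349 d=-321/349
S(2) = 2605/2792

Δ: Δ0=6, Δ1=-9/2, Δ2=3, Δ3=-6, Δ4=5/2
row 1: diag=6, rhs=-63; c'=1/3, d'=-21/2
row 2: denom=8−2·1/3=22/3; d'=(45−2·-21/2)/(22/3)=9
row 3: denom=6−2·3/11=60/11; d'=(-54−2·9)/(60/11)=-66/5
row 4: denom=6−1·11/60=349/60; d'=(51−1·-66/5)/(349/60)=3852/349
back: M4=3852/349
back: M3=-66/5−11/60·3852/349=-5313/349
back: M2=9−3/11·-5313/349=4590/349
back: M1=-21/2−1/3·4590/349=-10389/698
M: M0=0, M1=-10389/698, M2=4590/349, M3=-5313/349, M4=3852/349, M5=0
seg 0: a=-1, c=M0/2=0, d=(M1−M0)/(6·1)=-3463/1396, b=Δ0−h0·(2M0+M1)/6=11839/1396
seg 1: a=5, c=M1/2=-10389/1396, d=(M2−M1)/(6·2)=6523/2792, b=Δ1−h1·(2M1+M2)/6=725/698
seg 2: a=-4, c=M2/2=2295/349, d=(M3−M2)/(6·2)=-3301/1396, b=Δ2−h2·(2M2+M3)/6=-242/349
seg 3: a=2, c=M3/2=-5313/698, d=(M4−M3)/(6·1)=3055/698, b=Δ3−h3·(2M3+M4)/6=-965/349
seg 4: a=-4, c=M4/2=1926/349, d=(M5−M4)/(6·2)=-321/349, b=Δ4−h4·(2M4+M5)/6=-3391/698
t_q=2 → seg 1, τ=1; S=5+725/698·τ+-10389/1396·τ²+6523/2792·τ³=2605/2792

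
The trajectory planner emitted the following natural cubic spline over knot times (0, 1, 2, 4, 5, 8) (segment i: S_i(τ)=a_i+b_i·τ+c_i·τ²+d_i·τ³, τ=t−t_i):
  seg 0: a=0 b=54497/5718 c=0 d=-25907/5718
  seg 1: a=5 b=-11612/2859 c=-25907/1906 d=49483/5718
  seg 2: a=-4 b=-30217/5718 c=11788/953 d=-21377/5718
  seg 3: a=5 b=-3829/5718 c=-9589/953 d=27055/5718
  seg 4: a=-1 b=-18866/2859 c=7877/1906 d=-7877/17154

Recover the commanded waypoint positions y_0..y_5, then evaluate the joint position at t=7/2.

y_0=0 y_1=5 y_2=-4 y_3=5 y_4=-1 y_5=4
S(7/2) = 50115/15248

y_0 = S_0(0) = a_0 = 0
y_1 = S_1(0) = a_1 = 5
y_2 = S_2(0) = a_2 = -4
y_3 = S_3(0) = a_3 = 5
y_4 = S_4(0) = a_4 = -1
y_5 = S_4(3) = 4
t_q=7/2 is in segment 2 (τ=3/2); S_2(τ)=50115/15248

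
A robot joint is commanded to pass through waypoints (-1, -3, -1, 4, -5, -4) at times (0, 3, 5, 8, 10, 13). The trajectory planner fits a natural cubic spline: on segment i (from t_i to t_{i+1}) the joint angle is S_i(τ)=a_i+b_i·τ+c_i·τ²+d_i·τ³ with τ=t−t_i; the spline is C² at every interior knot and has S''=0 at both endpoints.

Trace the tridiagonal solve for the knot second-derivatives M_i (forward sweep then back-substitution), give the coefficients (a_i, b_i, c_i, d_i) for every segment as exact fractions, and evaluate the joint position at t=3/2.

Δ: Δ0=-2/3, Δ1=1, Δ2=5/3, Δ3=-9/2, Δ4=1/3
row 1: diag=10, rhs=10; c'=1/5, d'=1
row 2: denom=10−2·1/5=48/5; d'=(4−2·1)/(48/5)=5/24
row 3: denom=10−3·5/16=145/16; d'=(-37−3·5/24)/(145/16)=-602/145
row 4: denom=10−2·32/145=1386/145; d'=(29−2·-602/145)/(1386/145)=601/154
back: M4=601/154
back: M3=-602/145−32/145·601/154=-386/77
back: M2=5/24−5/16·-386/77=410/231
back: M1=1−1/5·410/231=149/231
M: M0=0, M1=149/231, M2=410/231, M3=-386/77, M4=601/154, M5=0
seg 0: a=-1, c=M0/2=0, d=(M1−M0)/(6·3)=149/4158, b=Δ0−h0·(2M0+M1)/6=-457/462
seg 1: a=-3, c=M1/2=149/462, d=(M2−M1)/(6·2)=29/308, b=Δ1−h1·(2M1+M2)/6=-5/231
seg 2: a=-1, c=M2/2=205/231, d=(M3−M2)/(6·3)=-112/297, b=Δ2−h2·(2M2+M3)/6=554/231
seg 3: a=4, c=M3/2=-193/77, d=(M4−M3)/(6·2)=1373/1848, b=Δ3−h3·(2M3+M4)/6=-568/231
seg 4: a=-5, c=M4/2=601/308, d=(M5−M4)/(6·3)=-601/2772, b=Δ4−h4·(2M4+M5)/6=-1649/462
t_q=3/2 → seg 0, τ=3/2; S=-1+-457/462·τ+0·τ²+149/4158·τ³=-2911/1232

  seg 0: a=-1 b=-457/462 c=0 d=149/4158
  seg 1: a=-3 b=-5/231 c=149/462 d=29/308
  seg 2: a=-1 b=554/231 c=205/231 d=-112/297
  seg 3: a=4 b=-568/231 c=-193/77 d=1373/1848
  seg 4: a=-5 b=-1649/462 c=601/308 d=-601/2772
S(3/2) = -2911/1232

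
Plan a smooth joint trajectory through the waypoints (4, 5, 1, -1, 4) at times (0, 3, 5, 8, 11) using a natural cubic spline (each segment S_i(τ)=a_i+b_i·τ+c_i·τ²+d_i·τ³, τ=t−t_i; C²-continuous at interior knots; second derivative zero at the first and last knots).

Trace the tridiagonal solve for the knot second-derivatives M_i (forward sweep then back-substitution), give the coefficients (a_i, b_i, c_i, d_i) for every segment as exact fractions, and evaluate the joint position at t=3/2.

  seg 0: a=4 b=395/354 c=0 d=-277/3186
  seg 1: a=5 b=-218/177 c=-277/354 d=47/236
  seg 2: a=1 b=-349/177 c=73/177 d=4/531
  seg 3: a=-1 b=125/177 c=85/177 d=-85/1593
S(3/2) = 5079/944

Δ: Δ0=1/3, Δ1=-2, Δ2=-2/3, Δ3=5/3
row 1: diag=10, rhs=-14; c'=1/5, d'=-7/5
row 2: denom=10−2·1/5=48/5; d'=(8−2·-7/5)/(48/5)=9/8
row 3: denom=12−3·5/16=177/16; d'=(14−3·9/8)/(177/16)=170/177
back: M3=170/177
back: M2=9/8−5/16·170/177=146/177
back: M1=-7/5−1/5·146/177=-277/177
M: M0=0, M1=-277/177, M2=146/177, M3=170/177, M4=0
seg 0: a=4, c=M0/2=0, d=(M1−M0)/(6·3)=-277/3186, b=Δ0−h0·(2M0+M1)/6=395/354
seg 1: a=5, c=M1/2=-277/354, d=(M2−M1)/(6·2)=47/236, b=Δ1−h1·(2M1+M2)/6=-218/177
seg 2: a=1, c=M2/2=73/177, d=(M3−M2)/(6·3)=4/531, b=Δ2−h2·(2M2+M3)/6=-349/177
seg 3: a=-1, c=M3/2=85/177, d=(M4−M3)/(6·3)=-85/1593, b=Δ3−h3·(2M3+M4)/6=125/177
t_q=3/2 → seg 0, τ=3/2; S=4+395/354·τ+0·τ²+-277/3186·τ³=5079/944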